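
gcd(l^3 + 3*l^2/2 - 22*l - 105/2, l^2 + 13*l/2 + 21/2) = l^2 + 13*l/2 + 21/2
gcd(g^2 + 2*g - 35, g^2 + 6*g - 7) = g + 7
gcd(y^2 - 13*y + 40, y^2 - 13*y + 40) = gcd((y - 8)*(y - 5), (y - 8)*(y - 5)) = y^2 - 13*y + 40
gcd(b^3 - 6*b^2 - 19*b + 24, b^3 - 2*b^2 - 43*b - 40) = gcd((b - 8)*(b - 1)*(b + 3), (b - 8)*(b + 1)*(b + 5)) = b - 8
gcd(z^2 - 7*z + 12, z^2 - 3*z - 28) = 1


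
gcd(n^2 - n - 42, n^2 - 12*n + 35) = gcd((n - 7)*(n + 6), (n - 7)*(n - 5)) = n - 7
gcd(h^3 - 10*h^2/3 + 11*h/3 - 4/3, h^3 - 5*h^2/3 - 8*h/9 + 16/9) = h - 4/3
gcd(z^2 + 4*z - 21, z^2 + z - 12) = z - 3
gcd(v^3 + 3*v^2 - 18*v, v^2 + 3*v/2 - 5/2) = 1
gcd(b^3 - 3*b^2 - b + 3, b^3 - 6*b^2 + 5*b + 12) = b^2 - 2*b - 3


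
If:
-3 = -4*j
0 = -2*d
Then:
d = 0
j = 3/4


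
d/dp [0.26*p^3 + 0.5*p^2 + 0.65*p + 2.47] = 0.78*p^2 + 1.0*p + 0.65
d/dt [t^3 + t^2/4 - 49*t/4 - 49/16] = 3*t^2 + t/2 - 49/4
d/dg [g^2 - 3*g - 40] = 2*g - 3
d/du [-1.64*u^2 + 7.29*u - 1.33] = 7.29 - 3.28*u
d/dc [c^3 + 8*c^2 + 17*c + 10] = 3*c^2 + 16*c + 17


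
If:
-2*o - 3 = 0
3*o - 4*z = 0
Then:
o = -3/2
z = -9/8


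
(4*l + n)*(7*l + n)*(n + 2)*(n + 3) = 28*l^2*n^2 + 140*l^2*n + 168*l^2 + 11*l*n^3 + 55*l*n^2 + 66*l*n + n^4 + 5*n^3 + 6*n^2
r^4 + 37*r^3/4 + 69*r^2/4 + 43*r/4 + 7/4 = (r + 1/4)*(r + 1)^2*(r + 7)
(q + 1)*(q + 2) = q^2 + 3*q + 2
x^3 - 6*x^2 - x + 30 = (x - 5)*(x - 3)*(x + 2)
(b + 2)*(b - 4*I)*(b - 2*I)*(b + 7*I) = b^4 + 2*b^3 + I*b^3 + 34*b^2 + 2*I*b^2 + 68*b - 56*I*b - 112*I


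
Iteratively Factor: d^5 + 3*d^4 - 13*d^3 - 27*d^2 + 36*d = (d - 3)*(d^4 + 6*d^3 + 5*d^2 - 12*d) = (d - 3)*(d + 4)*(d^3 + 2*d^2 - 3*d) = (d - 3)*(d - 1)*(d + 4)*(d^2 + 3*d) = d*(d - 3)*(d - 1)*(d + 4)*(d + 3)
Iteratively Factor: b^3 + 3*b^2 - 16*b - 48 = (b + 4)*(b^2 - b - 12) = (b + 3)*(b + 4)*(b - 4)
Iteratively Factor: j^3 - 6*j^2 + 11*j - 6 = (j - 3)*(j^2 - 3*j + 2) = (j - 3)*(j - 2)*(j - 1)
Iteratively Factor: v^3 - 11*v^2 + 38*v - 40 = (v - 5)*(v^2 - 6*v + 8) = (v - 5)*(v - 4)*(v - 2)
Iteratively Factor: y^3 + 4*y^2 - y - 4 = (y + 4)*(y^2 - 1) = (y + 1)*(y + 4)*(y - 1)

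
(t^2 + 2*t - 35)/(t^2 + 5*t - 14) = (t - 5)/(t - 2)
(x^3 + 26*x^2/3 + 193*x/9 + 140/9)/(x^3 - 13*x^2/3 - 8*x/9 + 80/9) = (3*x^2 + 22*x + 35)/(3*x^2 - 17*x + 20)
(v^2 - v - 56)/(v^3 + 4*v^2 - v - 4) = (v^2 - v - 56)/(v^3 + 4*v^2 - v - 4)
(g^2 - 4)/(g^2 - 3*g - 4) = (4 - g^2)/(-g^2 + 3*g + 4)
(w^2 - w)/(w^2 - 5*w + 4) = w/(w - 4)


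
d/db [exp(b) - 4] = exp(b)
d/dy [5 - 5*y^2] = -10*y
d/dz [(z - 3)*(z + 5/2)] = 2*z - 1/2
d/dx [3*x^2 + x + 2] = 6*x + 1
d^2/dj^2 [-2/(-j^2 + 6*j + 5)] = 4*(j^2 - 6*j - 4*(j - 3)^2 - 5)/(-j^2 + 6*j + 5)^3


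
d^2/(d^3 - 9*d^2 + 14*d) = d/(d^2 - 9*d + 14)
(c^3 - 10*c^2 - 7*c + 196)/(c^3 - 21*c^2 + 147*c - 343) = (c + 4)/(c - 7)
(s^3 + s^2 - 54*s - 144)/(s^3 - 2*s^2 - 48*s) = (s + 3)/s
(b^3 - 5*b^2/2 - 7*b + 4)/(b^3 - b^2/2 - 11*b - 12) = (2*b - 1)/(2*b + 3)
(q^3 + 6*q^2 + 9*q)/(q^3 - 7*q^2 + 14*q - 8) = q*(q^2 + 6*q + 9)/(q^3 - 7*q^2 + 14*q - 8)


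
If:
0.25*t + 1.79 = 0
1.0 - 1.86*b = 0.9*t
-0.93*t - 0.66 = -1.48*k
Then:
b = 4.00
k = -4.05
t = -7.16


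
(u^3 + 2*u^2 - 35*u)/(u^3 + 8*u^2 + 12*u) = (u^2 + 2*u - 35)/(u^2 + 8*u + 12)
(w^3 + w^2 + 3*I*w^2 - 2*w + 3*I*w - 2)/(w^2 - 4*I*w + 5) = (w^2 + w*(1 + 2*I) + 2*I)/(w - 5*I)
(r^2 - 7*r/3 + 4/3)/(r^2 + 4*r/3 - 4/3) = (3*r^2 - 7*r + 4)/(3*r^2 + 4*r - 4)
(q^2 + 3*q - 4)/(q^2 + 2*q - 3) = (q + 4)/(q + 3)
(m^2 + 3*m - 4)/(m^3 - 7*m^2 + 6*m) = (m + 4)/(m*(m - 6))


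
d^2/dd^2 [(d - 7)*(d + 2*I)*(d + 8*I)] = 6*d - 14 + 20*I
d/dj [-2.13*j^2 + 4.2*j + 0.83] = 4.2 - 4.26*j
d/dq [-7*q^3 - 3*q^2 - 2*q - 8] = -21*q^2 - 6*q - 2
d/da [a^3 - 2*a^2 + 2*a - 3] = 3*a^2 - 4*a + 2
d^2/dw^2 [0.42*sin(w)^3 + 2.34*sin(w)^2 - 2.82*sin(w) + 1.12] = 2.505*sin(w) + 0.945*sin(3*w) + 4.68*cos(2*w)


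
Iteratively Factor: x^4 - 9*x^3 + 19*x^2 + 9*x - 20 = (x + 1)*(x^3 - 10*x^2 + 29*x - 20) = (x - 4)*(x + 1)*(x^2 - 6*x + 5) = (x - 5)*(x - 4)*(x + 1)*(x - 1)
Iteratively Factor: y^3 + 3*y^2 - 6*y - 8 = (y - 2)*(y^2 + 5*y + 4) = (y - 2)*(y + 4)*(y + 1)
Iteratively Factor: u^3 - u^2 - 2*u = (u - 2)*(u^2 + u) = u*(u - 2)*(u + 1)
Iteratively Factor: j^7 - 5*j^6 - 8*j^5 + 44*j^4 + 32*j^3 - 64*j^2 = (j + 2)*(j^6 - 7*j^5 + 6*j^4 + 32*j^3 - 32*j^2) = (j - 4)*(j + 2)*(j^5 - 3*j^4 - 6*j^3 + 8*j^2) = (j - 4)*(j - 1)*(j + 2)*(j^4 - 2*j^3 - 8*j^2) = j*(j - 4)*(j - 1)*(j + 2)*(j^3 - 2*j^2 - 8*j) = j^2*(j - 4)*(j - 1)*(j + 2)*(j^2 - 2*j - 8) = j^2*(j - 4)^2*(j - 1)*(j + 2)*(j + 2)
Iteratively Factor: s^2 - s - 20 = (s - 5)*(s + 4)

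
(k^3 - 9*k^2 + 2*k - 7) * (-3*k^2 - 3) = -3*k^5 + 27*k^4 - 9*k^3 + 48*k^2 - 6*k + 21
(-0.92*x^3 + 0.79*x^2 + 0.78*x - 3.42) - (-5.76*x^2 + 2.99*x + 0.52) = -0.92*x^3 + 6.55*x^2 - 2.21*x - 3.94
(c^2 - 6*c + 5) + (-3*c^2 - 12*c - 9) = -2*c^2 - 18*c - 4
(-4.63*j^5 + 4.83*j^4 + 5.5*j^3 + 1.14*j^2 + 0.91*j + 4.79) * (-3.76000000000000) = 17.4088*j^5 - 18.1608*j^4 - 20.68*j^3 - 4.2864*j^2 - 3.4216*j - 18.0104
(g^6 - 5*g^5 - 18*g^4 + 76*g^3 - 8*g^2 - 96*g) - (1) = g^6 - 5*g^5 - 18*g^4 + 76*g^3 - 8*g^2 - 96*g - 1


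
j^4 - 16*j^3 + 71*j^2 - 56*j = j*(j - 8)*(j - 7)*(j - 1)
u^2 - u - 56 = (u - 8)*(u + 7)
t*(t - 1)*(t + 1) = t^3 - t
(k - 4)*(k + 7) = k^2 + 3*k - 28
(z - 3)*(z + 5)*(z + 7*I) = z^3 + 2*z^2 + 7*I*z^2 - 15*z + 14*I*z - 105*I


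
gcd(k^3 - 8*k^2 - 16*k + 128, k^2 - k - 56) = k - 8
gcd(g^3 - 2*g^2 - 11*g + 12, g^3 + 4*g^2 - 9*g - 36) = g + 3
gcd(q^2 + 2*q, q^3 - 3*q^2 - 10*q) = q^2 + 2*q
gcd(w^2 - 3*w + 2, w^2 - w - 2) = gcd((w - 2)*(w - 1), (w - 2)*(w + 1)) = w - 2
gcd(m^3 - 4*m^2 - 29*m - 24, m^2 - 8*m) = m - 8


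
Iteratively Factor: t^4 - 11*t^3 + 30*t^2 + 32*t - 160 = (t + 2)*(t^3 - 13*t^2 + 56*t - 80) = (t - 4)*(t + 2)*(t^2 - 9*t + 20) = (t - 5)*(t - 4)*(t + 2)*(t - 4)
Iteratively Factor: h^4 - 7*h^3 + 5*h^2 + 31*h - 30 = (h - 3)*(h^3 - 4*h^2 - 7*h + 10) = (h - 5)*(h - 3)*(h^2 + h - 2) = (h - 5)*(h - 3)*(h + 2)*(h - 1)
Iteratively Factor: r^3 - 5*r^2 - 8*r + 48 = (r + 3)*(r^2 - 8*r + 16) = (r - 4)*(r + 3)*(r - 4)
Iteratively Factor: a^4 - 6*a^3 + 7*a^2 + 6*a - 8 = (a - 4)*(a^3 - 2*a^2 - a + 2) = (a - 4)*(a - 1)*(a^2 - a - 2) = (a - 4)*(a - 2)*(a - 1)*(a + 1)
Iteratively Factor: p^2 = (p)*(p)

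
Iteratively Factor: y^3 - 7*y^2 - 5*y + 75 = (y - 5)*(y^2 - 2*y - 15) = (y - 5)*(y + 3)*(y - 5)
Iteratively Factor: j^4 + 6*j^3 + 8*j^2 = (j + 2)*(j^3 + 4*j^2) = (j + 2)*(j + 4)*(j^2) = j*(j + 2)*(j + 4)*(j)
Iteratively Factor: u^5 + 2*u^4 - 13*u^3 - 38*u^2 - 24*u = (u + 1)*(u^4 + u^3 - 14*u^2 - 24*u) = u*(u + 1)*(u^3 + u^2 - 14*u - 24) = u*(u + 1)*(u + 3)*(u^2 - 2*u - 8) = u*(u + 1)*(u + 2)*(u + 3)*(u - 4)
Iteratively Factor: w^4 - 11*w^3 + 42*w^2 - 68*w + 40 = (w - 2)*(w^3 - 9*w^2 + 24*w - 20) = (w - 2)^2*(w^2 - 7*w + 10) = (w - 5)*(w - 2)^2*(w - 2)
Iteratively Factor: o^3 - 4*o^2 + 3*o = (o - 1)*(o^2 - 3*o) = o*(o - 1)*(o - 3)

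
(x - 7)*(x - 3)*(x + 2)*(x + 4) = x^4 - 4*x^3 - 31*x^2 + 46*x + 168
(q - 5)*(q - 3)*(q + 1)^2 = q^4 - 6*q^3 + 22*q + 15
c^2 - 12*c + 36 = (c - 6)^2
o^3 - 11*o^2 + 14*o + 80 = (o - 8)*(o - 5)*(o + 2)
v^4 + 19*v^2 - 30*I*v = v*(v - 3*I)*(v - 2*I)*(v + 5*I)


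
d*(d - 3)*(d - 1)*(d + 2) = d^4 - 2*d^3 - 5*d^2 + 6*d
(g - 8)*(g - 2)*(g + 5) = g^3 - 5*g^2 - 34*g + 80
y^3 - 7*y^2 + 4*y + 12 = (y - 6)*(y - 2)*(y + 1)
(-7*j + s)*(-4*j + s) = 28*j^2 - 11*j*s + s^2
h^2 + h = h*(h + 1)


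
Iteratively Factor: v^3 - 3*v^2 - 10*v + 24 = (v - 4)*(v^2 + v - 6) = (v - 4)*(v + 3)*(v - 2)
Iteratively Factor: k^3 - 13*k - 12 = (k + 1)*(k^2 - k - 12) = (k - 4)*(k + 1)*(k + 3)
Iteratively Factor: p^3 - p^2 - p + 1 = (p - 1)*(p^2 - 1) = (p - 1)*(p + 1)*(p - 1)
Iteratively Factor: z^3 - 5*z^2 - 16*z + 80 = (z - 4)*(z^2 - z - 20) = (z - 5)*(z - 4)*(z + 4)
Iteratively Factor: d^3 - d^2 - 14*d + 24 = (d - 3)*(d^2 + 2*d - 8) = (d - 3)*(d + 4)*(d - 2)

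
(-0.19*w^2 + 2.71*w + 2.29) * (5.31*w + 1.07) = -1.0089*w^3 + 14.1868*w^2 + 15.0596*w + 2.4503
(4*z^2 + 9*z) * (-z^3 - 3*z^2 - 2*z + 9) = -4*z^5 - 21*z^4 - 35*z^3 + 18*z^2 + 81*z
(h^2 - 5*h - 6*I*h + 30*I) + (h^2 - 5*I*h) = 2*h^2 - 5*h - 11*I*h + 30*I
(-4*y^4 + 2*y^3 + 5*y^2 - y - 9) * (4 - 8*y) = 32*y^5 - 32*y^4 - 32*y^3 + 28*y^2 + 68*y - 36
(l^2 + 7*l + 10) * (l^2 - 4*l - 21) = l^4 + 3*l^3 - 39*l^2 - 187*l - 210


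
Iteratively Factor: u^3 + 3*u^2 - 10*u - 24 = (u + 4)*(u^2 - u - 6) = (u + 2)*(u + 4)*(u - 3)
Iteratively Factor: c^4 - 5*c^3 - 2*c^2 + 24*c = (c + 2)*(c^3 - 7*c^2 + 12*c) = c*(c + 2)*(c^2 - 7*c + 12) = c*(c - 4)*(c + 2)*(c - 3)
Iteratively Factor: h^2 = (h)*(h)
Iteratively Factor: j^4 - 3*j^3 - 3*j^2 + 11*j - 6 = (j + 2)*(j^3 - 5*j^2 + 7*j - 3) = (j - 1)*(j + 2)*(j^2 - 4*j + 3) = (j - 1)^2*(j + 2)*(j - 3)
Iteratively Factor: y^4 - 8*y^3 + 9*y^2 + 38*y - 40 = (y + 2)*(y^3 - 10*y^2 + 29*y - 20) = (y - 5)*(y + 2)*(y^2 - 5*y + 4) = (y - 5)*(y - 1)*(y + 2)*(y - 4)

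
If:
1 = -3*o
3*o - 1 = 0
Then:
No Solution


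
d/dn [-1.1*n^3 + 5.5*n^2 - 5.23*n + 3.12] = -3.3*n^2 + 11.0*n - 5.23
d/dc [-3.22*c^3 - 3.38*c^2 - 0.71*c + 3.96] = -9.66*c^2 - 6.76*c - 0.71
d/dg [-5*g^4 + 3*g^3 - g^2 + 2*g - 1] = -20*g^3 + 9*g^2 - 2*g + 2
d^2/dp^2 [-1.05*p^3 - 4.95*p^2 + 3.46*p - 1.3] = -6.3*p - 9.9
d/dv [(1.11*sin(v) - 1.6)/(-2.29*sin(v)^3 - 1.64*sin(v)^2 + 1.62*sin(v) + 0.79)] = (5.0838*sin(v)^3 - 9.1716*sin(v)^2 - 5.248*sin(v) + 3.4689)*cos(v)/(5.2441*sin(v)^6 + 7.5112*sin(v)^5 - 4.73*sin(v)^4 - 8.9318*sin(v)^3 + 0.0332000000000003*sin(v)^2 + 2.5596*sin(v) + 0.6241)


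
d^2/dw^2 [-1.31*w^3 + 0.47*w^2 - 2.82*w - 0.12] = 0.94 - 7.86*w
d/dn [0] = 0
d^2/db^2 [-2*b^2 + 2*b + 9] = -4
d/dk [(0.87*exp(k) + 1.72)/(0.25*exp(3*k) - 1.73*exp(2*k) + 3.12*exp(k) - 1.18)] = (-0.435*exp(3*k) + 0.2151*exp(2*k) + 5.9512*exp(k) - 6.393)*exp(k)/(0.0625*exp(6*k) - 0.865*exp(5*k) + 4.5529*exp(4*k) - 11.3852*exp(3*k) + 13.8172*exp(2*k) - 7.3632*exp(k) + 1.3924)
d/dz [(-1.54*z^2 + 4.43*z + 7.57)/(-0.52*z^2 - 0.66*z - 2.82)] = (3.32*z^2 + 16.5584*z - 7.4964)/(0.2704*z^4 + 0.6864*z^3 + 3.3684*z^2 + 3.7224*z + 7.9524)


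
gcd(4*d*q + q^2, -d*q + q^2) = q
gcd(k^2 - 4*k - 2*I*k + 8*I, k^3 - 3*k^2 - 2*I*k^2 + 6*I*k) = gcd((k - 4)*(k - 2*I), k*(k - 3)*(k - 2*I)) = k - 2*I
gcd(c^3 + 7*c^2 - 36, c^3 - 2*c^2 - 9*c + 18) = c^2 + c - 6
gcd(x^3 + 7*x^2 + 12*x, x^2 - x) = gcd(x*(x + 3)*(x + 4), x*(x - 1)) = x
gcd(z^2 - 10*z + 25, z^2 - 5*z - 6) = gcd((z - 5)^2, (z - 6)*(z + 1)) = 1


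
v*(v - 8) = v^2 - 8*v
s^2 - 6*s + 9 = (s - 3)^2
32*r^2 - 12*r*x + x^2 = (-8*r + x)*(-4*r + x)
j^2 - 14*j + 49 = (j - 7)^2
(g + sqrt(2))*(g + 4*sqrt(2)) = g^2 + 5*sqrt(2)*g + 8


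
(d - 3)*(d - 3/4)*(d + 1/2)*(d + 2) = d^4 - 5*d^3/4 - 49*d^2/8 + 15*d/8 + 9/4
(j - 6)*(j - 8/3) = j^2 - 26*j/3 + 16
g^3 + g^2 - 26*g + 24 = (g - 4)*(g - 1)*(g + 6)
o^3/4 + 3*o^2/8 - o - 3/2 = (o/4 + 1/2)*(o - 2)*(o + 3/2)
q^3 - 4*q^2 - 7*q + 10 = (q - 5)*(q - 1)*(q + 2)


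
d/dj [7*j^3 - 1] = 21*j^2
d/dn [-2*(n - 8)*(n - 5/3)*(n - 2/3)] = -6*n^2 + 124*n/3 - 356/9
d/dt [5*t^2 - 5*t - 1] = 10*t - 5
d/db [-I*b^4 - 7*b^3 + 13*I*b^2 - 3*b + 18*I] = -4*I*b^3 - 21*b^2 + 26*I*b - 3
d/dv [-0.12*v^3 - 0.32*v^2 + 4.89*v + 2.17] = -0.36*v^2 - 0.64*v + 4.89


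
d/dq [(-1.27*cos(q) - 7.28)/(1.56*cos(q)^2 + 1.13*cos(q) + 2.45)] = (1.9812*sin(q)^2 - 22.7136*cos(q) - 7.0961)*sin(q)/(1.56*cos(q)^2 + 1.13*cos(q) + 2.45)^2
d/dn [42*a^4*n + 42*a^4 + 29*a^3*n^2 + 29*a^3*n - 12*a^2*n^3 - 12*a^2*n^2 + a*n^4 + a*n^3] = a*(42*a^3 + 58*a^2*n + 29*a^2 - 36*a*n^2 - 24*a*n + 4*n^3 + 3*n^2)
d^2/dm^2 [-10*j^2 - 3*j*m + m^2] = 2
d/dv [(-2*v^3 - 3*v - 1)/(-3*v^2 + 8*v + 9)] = (6*v^4 - 32*v^3 - 63*v^2 - 6*v - 19)/(9*v^4 - 48*v^3 + 10*v^2 + 144*v + 81)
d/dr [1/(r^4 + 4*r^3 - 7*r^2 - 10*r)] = 2*(-2*r^3 - 6*r^2 + 7*r + 5)/(r^2*(r^3 + 4*r^2 - 7*r - 10)^2)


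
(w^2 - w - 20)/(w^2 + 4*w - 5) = (w^2 - w - 20)/(w^2 + 4*w - 5)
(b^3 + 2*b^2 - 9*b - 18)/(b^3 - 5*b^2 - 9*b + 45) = (b + 2)/(b - 5)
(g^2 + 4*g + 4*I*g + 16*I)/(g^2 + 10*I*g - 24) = (g + 4)/(g + 6*I)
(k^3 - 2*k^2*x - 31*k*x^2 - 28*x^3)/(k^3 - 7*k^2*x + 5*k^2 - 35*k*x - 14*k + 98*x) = (k^2 + 5*k*x + 4*x^2)/(k^2 + 5*k - 14)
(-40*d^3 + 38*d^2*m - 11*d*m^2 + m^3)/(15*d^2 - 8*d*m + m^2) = (-8*d^2 + 6*d*m - m^2)/(3*d - m)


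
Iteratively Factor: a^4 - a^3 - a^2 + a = (a - 1)*(a^3 - a) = a*(a - 1)*(a^2 - 1) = a*(a - 1)^2*(a + 1)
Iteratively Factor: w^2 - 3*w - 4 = (w + 1)*(w - 4)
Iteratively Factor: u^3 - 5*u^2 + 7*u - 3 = (u - 1)*(u^2 - 4*u + 3) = (u - 3)*(u - 1)*(u - 1)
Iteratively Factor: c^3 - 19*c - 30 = (c - 5)*(c^2 + 5*c + 6) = (c - 5)*(c + 2)*(c + 3)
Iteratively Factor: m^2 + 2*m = (m)*(m + 2)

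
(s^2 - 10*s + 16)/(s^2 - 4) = (s - 8)/(s + 2)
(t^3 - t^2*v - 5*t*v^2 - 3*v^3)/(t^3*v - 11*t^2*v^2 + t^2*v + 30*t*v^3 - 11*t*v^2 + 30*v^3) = (t^3 - t^2*v - 5*t*v^2 - 3*v^3)/(v*(t^3 - 11*t^2*v + t^2 + 30*t*v^2 - 11*t*v + 30*v^2))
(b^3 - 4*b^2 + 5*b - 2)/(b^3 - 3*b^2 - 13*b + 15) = (b^2 - 3*b + 2)/(b^2 - 2*b - 15)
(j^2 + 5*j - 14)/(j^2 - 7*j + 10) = (j + 7)/(j - 5)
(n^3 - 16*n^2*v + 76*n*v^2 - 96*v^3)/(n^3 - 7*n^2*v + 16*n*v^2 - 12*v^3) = (n^2 - 14*n*v + 48*v^2)/(n^2 - 5*n*v + 6*v^2)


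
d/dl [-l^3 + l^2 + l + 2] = -3*l^2 + 2*l + 1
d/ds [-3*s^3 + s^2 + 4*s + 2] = -9*s^2 + 2*s + 4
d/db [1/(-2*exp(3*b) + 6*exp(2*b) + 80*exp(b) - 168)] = (3*exp(2*b) - 6*exp(b) - 40)*exp(b)/(2*(exp(3*b) - 3*exp(2*b) - 40*exp(b) + 84)^2)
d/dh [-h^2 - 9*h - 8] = -2*h - 9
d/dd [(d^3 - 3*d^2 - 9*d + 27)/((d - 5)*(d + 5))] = (d^4 - 66*d^2 + 96*d + 225)/(d^4 - 50*d^2 + 625)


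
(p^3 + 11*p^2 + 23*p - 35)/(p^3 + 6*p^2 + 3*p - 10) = (p + 7)/(p + 2)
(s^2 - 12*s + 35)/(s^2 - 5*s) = (s - 7)/s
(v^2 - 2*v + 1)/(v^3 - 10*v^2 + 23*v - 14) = (v - 1)/(v^2 - 9*v + 14)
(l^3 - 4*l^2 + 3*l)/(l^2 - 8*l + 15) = l*(l - 1)/(l - 5)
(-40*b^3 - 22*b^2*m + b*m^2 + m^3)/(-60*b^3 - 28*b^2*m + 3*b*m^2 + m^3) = (4*b + m)/(6*b + m)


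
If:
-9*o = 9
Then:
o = -1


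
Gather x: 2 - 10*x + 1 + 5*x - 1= 2 - 5*x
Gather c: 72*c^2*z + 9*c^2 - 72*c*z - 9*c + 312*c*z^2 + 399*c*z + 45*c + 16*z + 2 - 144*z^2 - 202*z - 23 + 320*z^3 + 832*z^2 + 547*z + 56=c^2*(72*z + 9) + c*(312*z^2 + 327*z + 36) + 320*z^3 + 688*z^2 + 361*z + 35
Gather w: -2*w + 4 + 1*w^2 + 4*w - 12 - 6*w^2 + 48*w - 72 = -5*w^2 + 50*w - 80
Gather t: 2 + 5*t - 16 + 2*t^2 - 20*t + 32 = 2*t^2 - 15*t + 18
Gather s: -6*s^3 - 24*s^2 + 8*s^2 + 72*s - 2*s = -6*s^3 - 16*s^2 + 70*s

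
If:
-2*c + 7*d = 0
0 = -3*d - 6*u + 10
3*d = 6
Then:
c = 7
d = 2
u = 2/3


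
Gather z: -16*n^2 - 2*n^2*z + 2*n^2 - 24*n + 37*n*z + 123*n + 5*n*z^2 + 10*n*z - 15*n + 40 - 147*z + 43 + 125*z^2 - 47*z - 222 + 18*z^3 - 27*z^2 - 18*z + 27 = -14*n^2 + 84*n + 18*z^3 + z^2*(5*n + 98) + z*(-2*n^2 + 47*n - 212) - 112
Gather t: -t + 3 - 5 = -t - 2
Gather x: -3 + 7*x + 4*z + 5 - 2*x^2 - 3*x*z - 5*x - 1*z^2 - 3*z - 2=-2*x^2 + x*(2 - 3*z) - z^2 + z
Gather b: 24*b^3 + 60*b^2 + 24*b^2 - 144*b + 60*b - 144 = 24*b^3 + 84*b^2 - 84*b - 144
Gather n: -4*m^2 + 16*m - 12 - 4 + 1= -4*m^2 + 16*m - 15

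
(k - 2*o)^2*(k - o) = k^3 - 5*k^2*o + 8*k*o^2 - 4*o^3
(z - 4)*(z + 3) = z^2 - z - 12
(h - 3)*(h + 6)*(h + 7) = h^3 + 10*h^2 + 3*h - 126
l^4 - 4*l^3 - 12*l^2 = l^2*(l - 6)*(l + 2)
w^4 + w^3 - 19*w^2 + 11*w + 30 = (w - 3)*(w - 2)*(w + 1)*(w + 5)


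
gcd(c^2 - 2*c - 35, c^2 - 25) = c + 5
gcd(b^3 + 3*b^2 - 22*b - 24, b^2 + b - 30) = b + 6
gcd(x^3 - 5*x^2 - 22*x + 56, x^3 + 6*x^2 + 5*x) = 1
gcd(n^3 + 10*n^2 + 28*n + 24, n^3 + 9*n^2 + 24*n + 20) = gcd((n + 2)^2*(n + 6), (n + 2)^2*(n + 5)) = n^2 + 4*n + 4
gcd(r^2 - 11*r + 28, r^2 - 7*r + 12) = r - 4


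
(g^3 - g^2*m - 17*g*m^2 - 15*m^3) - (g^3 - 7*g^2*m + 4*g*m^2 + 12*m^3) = 6*g^2*m - 21*g*m^2 - 27*m^3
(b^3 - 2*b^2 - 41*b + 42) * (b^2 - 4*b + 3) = b^5 - 6*b^4 - 30*b^3 + 200*b^2 - 291*b + 126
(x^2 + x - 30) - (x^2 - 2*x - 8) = 3*x - 22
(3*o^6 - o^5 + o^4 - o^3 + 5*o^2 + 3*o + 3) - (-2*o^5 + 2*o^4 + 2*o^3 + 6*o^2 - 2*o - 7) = 3*o^6 + o^5 - o^4 - 3*o^3 - o^2 + 5*o + 10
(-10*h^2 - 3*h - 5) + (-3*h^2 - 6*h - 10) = -13*h^2 - 9*h - 15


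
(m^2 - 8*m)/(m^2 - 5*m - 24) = m/(m + 3)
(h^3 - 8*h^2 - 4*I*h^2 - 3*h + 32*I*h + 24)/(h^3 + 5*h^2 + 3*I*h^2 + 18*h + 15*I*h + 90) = (h^2 - h*(8 + I) + 8*I)/(h^2 + h*(5 + 6*I) + 30*I)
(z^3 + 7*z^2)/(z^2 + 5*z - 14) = z^2/(z - 2)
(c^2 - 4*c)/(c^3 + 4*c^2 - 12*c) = (c - 4)/(c^2 + 4*c - 12)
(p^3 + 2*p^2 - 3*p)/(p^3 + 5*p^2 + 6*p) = (p - 1)/(p + 2)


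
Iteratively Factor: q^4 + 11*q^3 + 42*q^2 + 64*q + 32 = (q + 1)*(q^3 + 10*q^2 + 32*q + 32) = (q + 1)*(q + 4)*(q^2 + 6*q + 8) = (q + 1)*(q + 4)^2*(q + 2)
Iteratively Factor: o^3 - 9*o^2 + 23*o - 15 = (o - 3)*(o^2 - 6*o + 5) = (o - 3)*(o - 1)*(o - 5)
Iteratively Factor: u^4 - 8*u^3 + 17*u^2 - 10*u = (u - 5)*(u^3 - 3*u^2 + 2*u) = u*(u - 5)*(u^2 - 3*u + 2) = u*(u - 5)*(u - 2)*(u - 1)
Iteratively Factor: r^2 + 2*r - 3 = (r - 1)*(r + 3)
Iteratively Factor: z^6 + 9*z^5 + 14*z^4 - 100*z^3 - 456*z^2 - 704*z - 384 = (z + 2)*(z^5 + 7*z^4 - 100*z^2 - 256*z - 192) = (z + 2)^2*(z^4 + 5*z^3 - 10*z^2 - 80*z - 96) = (z + 2)^2*(z + 3)*(z^3 + 2*z^2 - 16*z - 32) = (z + 2)^3*(z + 3)*(z^2 - 16) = (z - 4)*(z + 2)^3*(z + 3)*(z + 4)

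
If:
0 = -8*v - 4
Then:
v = -1/2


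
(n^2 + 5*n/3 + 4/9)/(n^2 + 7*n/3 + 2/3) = (n + 4/3)/(n + 2)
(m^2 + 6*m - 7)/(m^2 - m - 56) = (m - 1)/(m - 8)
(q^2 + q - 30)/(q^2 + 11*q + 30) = (q - 5)/(q + 5)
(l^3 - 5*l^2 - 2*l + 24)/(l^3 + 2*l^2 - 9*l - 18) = (l - 4)/(l + 3)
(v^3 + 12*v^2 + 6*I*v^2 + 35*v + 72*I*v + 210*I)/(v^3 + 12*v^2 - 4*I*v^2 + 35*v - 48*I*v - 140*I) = (v + 6*I)/(v - 4*I)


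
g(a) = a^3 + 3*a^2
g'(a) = 3*a^2 + 6*a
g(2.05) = 21.22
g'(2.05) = 24.91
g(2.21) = 25.45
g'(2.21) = 27.91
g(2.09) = 22.23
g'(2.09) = 25.64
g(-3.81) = -11.76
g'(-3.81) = 20.69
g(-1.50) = 3.38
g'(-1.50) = -2.25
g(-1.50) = 3.38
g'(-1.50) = -2.25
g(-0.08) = 0.02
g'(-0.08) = -0.46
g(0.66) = 1.59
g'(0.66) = 5.27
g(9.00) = 972.00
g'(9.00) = 297.00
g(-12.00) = -1296.00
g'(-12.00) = 360.00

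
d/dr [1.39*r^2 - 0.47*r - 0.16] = 2.78*r - 0.47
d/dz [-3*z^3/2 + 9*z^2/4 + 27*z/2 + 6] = -9*z^2/2 + 9*z/2 + 27/2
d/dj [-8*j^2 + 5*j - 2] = 5 - 16*j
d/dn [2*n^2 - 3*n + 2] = 4*n - 3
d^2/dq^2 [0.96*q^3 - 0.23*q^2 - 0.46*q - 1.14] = 5.76*q - 0.46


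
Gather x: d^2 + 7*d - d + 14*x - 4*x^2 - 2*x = d^2 + 6*d - 4*x^2 + 12*x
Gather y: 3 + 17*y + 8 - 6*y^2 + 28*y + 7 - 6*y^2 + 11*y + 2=-12*y^2 + 56*y + 20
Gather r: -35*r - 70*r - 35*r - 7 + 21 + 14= 28 - 140*r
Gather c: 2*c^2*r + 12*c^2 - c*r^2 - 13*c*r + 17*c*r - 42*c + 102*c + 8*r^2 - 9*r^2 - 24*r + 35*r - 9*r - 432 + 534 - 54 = c^2*(2*r + 12) + c*(-r^2 + 4*r + 60) - r^2 + 2*r + 48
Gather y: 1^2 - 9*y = 1 - 9*y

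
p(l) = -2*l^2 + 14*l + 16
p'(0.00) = 14.00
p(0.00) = 16.00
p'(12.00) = -34.00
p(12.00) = -104.00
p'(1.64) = 7.44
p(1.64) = 33.58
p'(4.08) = -2.32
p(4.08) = 39.83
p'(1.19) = 9.24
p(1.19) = 29.83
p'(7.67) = -16.68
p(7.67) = 5.72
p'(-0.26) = 15.04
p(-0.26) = 12.22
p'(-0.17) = 14.68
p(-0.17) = 13.56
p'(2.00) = 6.00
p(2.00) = 36.00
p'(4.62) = -4.48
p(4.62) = 37.99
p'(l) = 14 - 4*l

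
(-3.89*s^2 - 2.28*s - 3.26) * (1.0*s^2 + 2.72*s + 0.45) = -3.89*s^4 - 12.8608*s^3 - 11.2121*s^2 - 9.8932*s - 1.467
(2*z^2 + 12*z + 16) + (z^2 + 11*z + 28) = 3*z^2 + 23*z + 44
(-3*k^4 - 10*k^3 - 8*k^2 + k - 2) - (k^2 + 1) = -3*k^4 - 10*k^3 - 9*k^2 + k - 3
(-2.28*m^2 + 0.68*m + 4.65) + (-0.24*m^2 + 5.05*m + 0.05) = -2.52*m^2 + 5.73*m + 4.7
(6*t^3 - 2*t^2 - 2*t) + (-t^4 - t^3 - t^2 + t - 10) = -t^4 + 5*t^3 - 3*t^2 - t - 10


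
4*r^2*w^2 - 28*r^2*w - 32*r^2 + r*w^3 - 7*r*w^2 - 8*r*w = (4*r + w)*(w - 8)*(r*w + r)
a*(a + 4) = a^2 + 4*a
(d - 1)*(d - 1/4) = d^2 - 5*d/4 + 1/4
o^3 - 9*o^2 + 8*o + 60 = (o - 6)*(o - 5)*(o + 2)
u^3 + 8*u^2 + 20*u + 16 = (u + 2)^2*(u + 4)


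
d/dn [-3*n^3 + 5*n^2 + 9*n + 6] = -9*n^2 + 10*n + 9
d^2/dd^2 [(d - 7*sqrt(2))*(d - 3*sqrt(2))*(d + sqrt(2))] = 6*d - 18*sqrt(2)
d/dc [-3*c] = -3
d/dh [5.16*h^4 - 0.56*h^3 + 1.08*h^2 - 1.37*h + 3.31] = 20.64*h^3 - 1.68*h^2 + 2.16*h - 1.37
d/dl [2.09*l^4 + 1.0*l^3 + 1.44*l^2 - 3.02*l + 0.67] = 8.36*l^3 + 3.0*l^2 + 2.88*l - 3.02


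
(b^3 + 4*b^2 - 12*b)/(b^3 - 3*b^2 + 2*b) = (b + 6)/(b - 1)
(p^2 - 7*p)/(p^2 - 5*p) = (p - 7)/(p - 5)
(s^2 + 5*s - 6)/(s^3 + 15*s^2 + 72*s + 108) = (s - 1)/(s^2 + 9*s + 18)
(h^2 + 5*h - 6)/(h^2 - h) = (h + 6)/h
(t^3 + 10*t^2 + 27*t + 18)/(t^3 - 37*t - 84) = (t^2 + 7*t + 6)/(t^2 - 3*t - 28)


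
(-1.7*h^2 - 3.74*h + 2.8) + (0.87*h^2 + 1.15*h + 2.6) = -0.83*h^2 - 2.59*h + 5.4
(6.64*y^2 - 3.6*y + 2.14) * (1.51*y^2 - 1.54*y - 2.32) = 10.0264*y^4 - 15.6616*y^3 - 6.6294*y^2 + 5.0564*y - 4.9648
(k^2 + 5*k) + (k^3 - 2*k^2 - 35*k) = k^3 - k^2 - 30*k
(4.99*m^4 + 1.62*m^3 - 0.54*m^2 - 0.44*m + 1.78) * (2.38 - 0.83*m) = -4.1417*m^5 + 10.5316*m^4 + 4.3038*m^3 - 0.92*m^2 - 2.5246*m + 4.2364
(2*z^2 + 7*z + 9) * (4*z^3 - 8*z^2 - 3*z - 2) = 8*z^5 + 12*z^4 - 26*z^3 - 97*z^2 - 41*z - 18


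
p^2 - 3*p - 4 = (p - 4)*(p + 1)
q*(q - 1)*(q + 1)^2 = q^4 + q^3 - q^2 - q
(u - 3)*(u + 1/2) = u^2 - 5*u/2 - 3/2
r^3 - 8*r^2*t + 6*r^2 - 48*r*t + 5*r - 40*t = (r + 1)*(r + 5)*(r - 8*t)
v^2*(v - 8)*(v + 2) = v^4 - 6*v^3 - 16*v^2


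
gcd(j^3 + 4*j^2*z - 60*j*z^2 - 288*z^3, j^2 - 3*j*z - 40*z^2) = -j + 8*z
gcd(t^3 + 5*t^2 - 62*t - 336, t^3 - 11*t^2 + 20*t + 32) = t - 8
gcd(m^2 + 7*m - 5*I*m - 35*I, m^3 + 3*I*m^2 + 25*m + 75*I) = m - 5*I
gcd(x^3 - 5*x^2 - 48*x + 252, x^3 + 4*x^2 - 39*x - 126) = x^2 + x - 42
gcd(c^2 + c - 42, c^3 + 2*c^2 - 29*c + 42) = c + 7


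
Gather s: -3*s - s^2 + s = -s^2 - 2*s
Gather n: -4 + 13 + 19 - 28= 0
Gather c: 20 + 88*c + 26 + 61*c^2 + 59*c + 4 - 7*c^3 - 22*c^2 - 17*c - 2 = -7*c^3 + 39*c^2 + 130*c + 48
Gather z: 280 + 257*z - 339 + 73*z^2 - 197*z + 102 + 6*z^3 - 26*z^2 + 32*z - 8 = 6*z^3 + 47*z^2 + 92*z + 35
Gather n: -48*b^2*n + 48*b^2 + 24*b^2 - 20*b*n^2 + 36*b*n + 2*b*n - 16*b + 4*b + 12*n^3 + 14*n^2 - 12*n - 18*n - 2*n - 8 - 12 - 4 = 72*b^2 - 12*b + 12*n^3 + n^2*(14 - 20*b) + n*(-48*b^2 + 38*b - 32) - 24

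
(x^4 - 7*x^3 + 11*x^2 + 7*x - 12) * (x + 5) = x^5 - 2*x^4 - 24*x^3 + 62*x^2 + 23*x - 60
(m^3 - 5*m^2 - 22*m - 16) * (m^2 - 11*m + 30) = m^5 - 16*m^4 + 63*m^3 + 76*m^2 - 484*m - 480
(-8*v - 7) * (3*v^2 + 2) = -24*v^3 - 21*v^2 - 16*v - 14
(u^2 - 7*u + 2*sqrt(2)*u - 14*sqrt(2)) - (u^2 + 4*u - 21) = -11*u + 2*sqrt(2)*u - 14*sqrt(2) + 21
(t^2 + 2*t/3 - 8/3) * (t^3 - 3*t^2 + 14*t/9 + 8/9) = t^5 - 7*t^4/3 - 28*t^3/9 + 268*t^2/27 - 32*t/9 - 64/27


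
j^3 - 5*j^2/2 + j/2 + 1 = (j - 2)*(j - 1)*(j + 1/2)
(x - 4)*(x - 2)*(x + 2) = x^3 - 4*x^2 - 4*x + 16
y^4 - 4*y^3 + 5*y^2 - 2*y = y*(y - 2)*(y - 1)^2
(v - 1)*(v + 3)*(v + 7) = v^3 + 9*v^2 + 11*v - 21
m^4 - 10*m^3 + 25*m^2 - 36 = (m - 6)*(m - 3)*(m - 2)*(m + 1)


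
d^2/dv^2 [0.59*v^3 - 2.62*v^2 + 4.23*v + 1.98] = 3.54*v - 5.24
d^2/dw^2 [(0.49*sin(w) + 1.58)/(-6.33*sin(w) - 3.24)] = (53.259354*sin(w)^2 - 27.260712*sin(w) - 106.518708)/(253.636137*sin(w)^3 + 389.469708*sin(w)^2 + 199.349424*sin(w) + 34.012224)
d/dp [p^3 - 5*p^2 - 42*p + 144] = 3*p^2 - 10*p - 42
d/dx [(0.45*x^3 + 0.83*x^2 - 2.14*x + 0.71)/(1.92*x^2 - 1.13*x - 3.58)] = (0.864*x^4 - 1.017*x^3 - 1.6621*x^2 - 8.6692*x + 8.4635)/(3.6864*x^4 - 4.3392*x^3 - 12.4703*x^2 + 8.0908*x + 12.8164)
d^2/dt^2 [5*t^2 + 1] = 10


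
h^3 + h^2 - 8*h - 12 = (h - 3)*(h + 2)^2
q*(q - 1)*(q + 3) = q^3 + 2*q^2 - 3*q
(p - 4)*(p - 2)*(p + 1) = p^3 - 5*p^2 + 2*p + 8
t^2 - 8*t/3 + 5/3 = (t - 5/3)*(t - 1)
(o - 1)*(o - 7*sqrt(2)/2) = o^2 - 7*sqrt(2)*o/2 - o + 7*sqrt(2)/2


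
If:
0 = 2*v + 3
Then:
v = -3/2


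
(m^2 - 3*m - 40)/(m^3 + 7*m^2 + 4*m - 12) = (m^2 - 3*m - 40)/(m^3 + 7*m^2 + 4*m - 12)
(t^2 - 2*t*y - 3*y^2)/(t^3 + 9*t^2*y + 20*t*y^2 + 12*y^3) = (t - 3*y)/(t^2 + 8*t*y + 12*y^2)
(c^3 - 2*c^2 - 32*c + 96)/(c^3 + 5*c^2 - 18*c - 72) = (c - 4)/(c + 3)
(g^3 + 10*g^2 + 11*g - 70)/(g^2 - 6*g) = (g^3 + 10*g^2 + 11*g - 70)/(g*(g - 6))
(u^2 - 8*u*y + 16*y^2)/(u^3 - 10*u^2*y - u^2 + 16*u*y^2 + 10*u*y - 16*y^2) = (u^2 - 8*u*y + 16*y^2)/(u^3 - 10*u^2*y - u^2 + 16*u*y^2 + 10*u*y - 16*y^2)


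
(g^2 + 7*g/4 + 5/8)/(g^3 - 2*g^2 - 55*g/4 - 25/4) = (4*g + 5)/(2*(2*g^2 - 5*g - 25))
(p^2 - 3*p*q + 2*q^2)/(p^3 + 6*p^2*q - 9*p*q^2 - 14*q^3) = (p - q)/(p^2 + 8*p*q + 7*q^2)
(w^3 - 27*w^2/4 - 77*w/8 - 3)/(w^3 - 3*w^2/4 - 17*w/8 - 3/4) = (w - 8)/(w - 2)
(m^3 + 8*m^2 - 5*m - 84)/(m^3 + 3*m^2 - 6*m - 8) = (m^2 + 4*m - 21)/(m^2 - m - 2)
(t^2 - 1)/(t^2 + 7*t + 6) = (t - 1)/(t + 6)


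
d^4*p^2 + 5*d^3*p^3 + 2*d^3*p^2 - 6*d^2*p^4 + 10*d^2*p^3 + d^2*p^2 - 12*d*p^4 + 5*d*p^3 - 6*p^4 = (d - p)*(d + 6*p)*(d*p + p)^2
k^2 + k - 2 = (k - 1)*(k + 2)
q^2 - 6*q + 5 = (q - 5)*(q - 1)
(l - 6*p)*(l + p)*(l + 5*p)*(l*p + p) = l^4*p + l^3*p - 31*l^2*p^3 - 30*l*p^4 - 31*l*p^3 - 30*p^4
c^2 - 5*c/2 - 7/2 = (c - 7/2)*(c + 1)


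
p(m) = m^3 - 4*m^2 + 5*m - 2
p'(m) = 3*m^2 - 8*m + 5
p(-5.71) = -347.14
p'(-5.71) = 148.49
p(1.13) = -0.01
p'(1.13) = -0.21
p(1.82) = -0.12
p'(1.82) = 0.38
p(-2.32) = -47.62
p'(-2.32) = 39.71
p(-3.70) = -125.91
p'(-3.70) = 75.67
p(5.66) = 79.48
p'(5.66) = 55.83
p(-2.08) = -38.70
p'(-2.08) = 34.62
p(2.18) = 0.25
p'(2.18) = 1.82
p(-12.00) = -2366.00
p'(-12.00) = 533.00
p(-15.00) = -4352.00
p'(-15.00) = 800.00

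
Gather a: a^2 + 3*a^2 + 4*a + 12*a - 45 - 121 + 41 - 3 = 4*a^2 + 16*a - 128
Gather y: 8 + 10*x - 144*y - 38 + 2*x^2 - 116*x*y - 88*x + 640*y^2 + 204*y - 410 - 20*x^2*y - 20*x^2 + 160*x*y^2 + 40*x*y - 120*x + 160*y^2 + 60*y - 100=-18*x^2 - 198*x + y^2*(160*x + 800) + y*(-20*x^2 - 76*x + 120) - 540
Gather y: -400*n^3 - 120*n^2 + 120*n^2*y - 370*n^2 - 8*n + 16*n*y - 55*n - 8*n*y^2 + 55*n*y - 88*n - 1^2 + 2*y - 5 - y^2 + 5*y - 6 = -400*n^3 - 490*n^2 - 151*n + y^2*(-8*n - 1) + y*(120*n^2 + 71*n + 7) - 12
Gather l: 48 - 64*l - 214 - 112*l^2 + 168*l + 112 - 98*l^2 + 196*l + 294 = -210*l^2 + 300*l + 240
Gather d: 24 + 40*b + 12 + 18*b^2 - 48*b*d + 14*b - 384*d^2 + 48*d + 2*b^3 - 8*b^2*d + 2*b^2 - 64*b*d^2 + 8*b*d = 2*b^3 + 20*b^2 + 54*b + d^2*(-64*b - 384) + d*(-8*b^2 - 40*b + 48) + 36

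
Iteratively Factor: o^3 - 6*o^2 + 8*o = (o)*(o^2 - 6*o + 8) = o*(o - 4)*(o - 2)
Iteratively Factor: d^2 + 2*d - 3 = (d - 1)*(d + 3)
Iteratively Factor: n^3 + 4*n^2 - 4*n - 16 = (n + 2)*(n^2 + 2*n - 8) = (n - 2)*(n + 2)*(n + 4)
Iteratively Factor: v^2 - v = (v - 1)*(v)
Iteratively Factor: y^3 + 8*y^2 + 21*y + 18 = (y + 3)*(y^2 + 5*y + 6) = (y + 2)*(y + 3)*(y + 3)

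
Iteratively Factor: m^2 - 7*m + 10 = (m - 2)*(m - 5)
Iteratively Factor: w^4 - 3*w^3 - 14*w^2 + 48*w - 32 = (w - 1)*(w^3 - 2*w^2 - 16*w + 32) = (w - 2)*(w - 1)*(w^2 - 16) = (w - 4)*(w - 2)*(w - 1)*(w + 4)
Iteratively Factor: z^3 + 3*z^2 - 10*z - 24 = (z - 3)*(z^2 + 6*z + 8) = (z - 3)*(z + 4)*(z + 2)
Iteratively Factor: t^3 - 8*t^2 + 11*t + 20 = (t - 4)*(t^2 - 4*t - 5) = (t - 4)*(t + 1)*(t - 5)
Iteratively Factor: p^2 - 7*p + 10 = (p - 2)*(p - 5)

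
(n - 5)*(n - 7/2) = n^2 - 17*n/2 + 35/2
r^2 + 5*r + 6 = (r + 2)*(r + 3)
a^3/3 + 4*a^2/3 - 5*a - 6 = (a/3 + 1/3)*(a - 3)*(a + 6)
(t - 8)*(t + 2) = t^2 - 6*t - 16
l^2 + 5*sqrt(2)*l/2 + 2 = (l + sqrt(2)/2)*(l + 2*sqrt(2))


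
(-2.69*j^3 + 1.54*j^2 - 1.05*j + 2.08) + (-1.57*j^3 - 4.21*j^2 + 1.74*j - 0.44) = -4.26*j^3 - 2.67*j^2 + 0.69*j + 1.64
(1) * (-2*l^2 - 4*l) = -2*l^2 - 4*l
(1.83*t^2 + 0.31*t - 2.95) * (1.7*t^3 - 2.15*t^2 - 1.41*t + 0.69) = 3.111*t^5 - 3.4075*t^4 - 8.2618*t^3 + 7.1681*t^2 + 4.3734*t - 2.0355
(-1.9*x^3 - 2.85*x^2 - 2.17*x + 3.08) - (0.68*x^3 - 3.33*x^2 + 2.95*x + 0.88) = -2.58*x^3 + 0.48*x^2 - 5.12*x + 2.2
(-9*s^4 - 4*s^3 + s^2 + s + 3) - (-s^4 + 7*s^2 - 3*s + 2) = -8*s^4 - 4*s^3 - 6*s^2 + 4*s + 1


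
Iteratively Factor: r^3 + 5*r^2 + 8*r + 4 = (r + 1)*(r^2 + 4*r + 4) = (r + 1)*(r + 2)*(r + 2)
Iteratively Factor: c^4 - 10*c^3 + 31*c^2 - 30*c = (c - 3)*(c^3 - 7*c^2 + 10*c) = c*(c - 3)*(c^2 - 7*c + 10) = c*(c - 3)*(c - 2)*(c - 5)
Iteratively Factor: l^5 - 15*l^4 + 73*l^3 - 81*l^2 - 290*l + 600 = (l - 5)*(l^4 - 10*l^3 + 23*l^2 + 34*l - 120) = (l - 5)*(l - 4)*(l^3 - 6*l^2 - l + 30) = (l - 5)*(l - 4)*(l - 3)*(l^2 - 3*l - 10) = (l - 5)^2*(l - 4)*(l - 3)*(l + 2)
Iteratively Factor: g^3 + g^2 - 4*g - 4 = (g + 2)*(g^2 - g - 2) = (g + 1)*(g + 2)*(g - 2)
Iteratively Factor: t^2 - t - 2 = (t + 1)*(t - 2)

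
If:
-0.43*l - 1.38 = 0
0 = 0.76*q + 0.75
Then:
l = -3.21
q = -0.99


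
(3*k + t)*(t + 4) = 3*k*t + 12*k + t^2 + 4*t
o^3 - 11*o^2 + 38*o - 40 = (o - 5)*(o - 4)*(o - 2)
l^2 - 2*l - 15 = (l - 5)*(l + 3)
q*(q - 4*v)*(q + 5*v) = q^3 + q^2*v - 20*q*v^2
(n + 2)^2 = n^2 + 4*n + 4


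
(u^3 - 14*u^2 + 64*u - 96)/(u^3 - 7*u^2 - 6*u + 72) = (u - 4)/(u + 3)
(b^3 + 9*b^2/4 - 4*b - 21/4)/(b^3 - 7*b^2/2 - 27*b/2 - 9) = (4*b^2 + 5*b - 21)/(2*(2*b^2 - 9*b - 18))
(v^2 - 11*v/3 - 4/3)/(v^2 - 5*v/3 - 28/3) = (3*v + 1)/(3*v + 7)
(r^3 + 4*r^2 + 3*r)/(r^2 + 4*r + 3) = r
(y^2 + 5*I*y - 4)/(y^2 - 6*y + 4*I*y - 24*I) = (y + I)/(y - 6)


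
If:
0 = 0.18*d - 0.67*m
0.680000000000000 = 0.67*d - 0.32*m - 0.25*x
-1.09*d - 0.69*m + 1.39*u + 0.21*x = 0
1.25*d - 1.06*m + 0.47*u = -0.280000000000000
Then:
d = -0.38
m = -0.10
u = 0.19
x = -3.62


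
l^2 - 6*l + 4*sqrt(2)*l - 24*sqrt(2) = (l - 6)*(l + 4*sqrt(2))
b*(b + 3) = b^2 + 3*b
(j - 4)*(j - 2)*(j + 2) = j^3 - 4*j^2 - 4*j + 16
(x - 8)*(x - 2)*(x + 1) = x^3 - 9*x^2 + 6*x + 16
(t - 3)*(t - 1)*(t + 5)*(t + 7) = t^4 + 8*t^3 - 10*t^2 - 104*t + 105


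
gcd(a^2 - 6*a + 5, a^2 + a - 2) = a - 1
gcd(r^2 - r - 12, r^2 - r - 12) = r^2 - r - 12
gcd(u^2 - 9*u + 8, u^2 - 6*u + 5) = u - 1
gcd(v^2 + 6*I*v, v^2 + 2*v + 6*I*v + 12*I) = v + 6*I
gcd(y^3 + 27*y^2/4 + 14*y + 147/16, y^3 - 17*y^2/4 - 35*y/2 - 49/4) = y + 7/4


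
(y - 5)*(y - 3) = y^2 - 8*y + 15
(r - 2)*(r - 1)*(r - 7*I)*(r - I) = r^4 - 3*r^3 - 8*I*r^3 - 5*r^2 + 24*I*r^2 + 21*r - 16*I*r - 14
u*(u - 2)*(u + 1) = u^3 - u^2 - 2*u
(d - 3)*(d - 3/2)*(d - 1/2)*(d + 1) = d^4 - 4*d^3 + 7*d^2/4 + 9*d/2 - 9/4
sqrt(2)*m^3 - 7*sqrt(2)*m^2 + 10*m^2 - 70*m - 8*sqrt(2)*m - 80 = (m - 8)*(m + 5*sqrt(2))*(sqrt(2)*m + sqrt(2))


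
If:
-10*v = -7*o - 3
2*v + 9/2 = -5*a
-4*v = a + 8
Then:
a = -1/9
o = -409/126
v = -71/36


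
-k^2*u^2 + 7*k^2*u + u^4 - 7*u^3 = u*(-k + u)*(k + u)*(u - 7)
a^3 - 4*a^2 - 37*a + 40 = (a - 8)*(a - 1)*(a + 5)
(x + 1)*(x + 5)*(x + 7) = x^3 + 13*x^2 + 47*x + 35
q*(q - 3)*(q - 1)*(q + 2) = q^4 - 2*q^3 - 5*q^2 + 6*q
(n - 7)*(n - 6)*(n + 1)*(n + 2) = n^4 - 10*n^3 + 5*n^2 + 100*n + 84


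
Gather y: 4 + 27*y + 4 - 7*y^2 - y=-7*y^2 + 26*y + 8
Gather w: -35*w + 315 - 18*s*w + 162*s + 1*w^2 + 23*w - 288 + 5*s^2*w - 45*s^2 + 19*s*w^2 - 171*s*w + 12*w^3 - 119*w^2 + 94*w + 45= -45*s^2 + 162*s + 12*w^3 + w^2*(19*s - 118) + w*(5*s^2 - 189*s + 82) + 72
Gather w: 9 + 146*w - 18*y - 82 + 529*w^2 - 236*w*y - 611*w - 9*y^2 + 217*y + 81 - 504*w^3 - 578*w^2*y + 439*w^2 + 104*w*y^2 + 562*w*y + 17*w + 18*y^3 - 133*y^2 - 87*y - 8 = -504*w^3 + w^2*(968 - 578*y) + w*(104*y^2 + 326*y - 448) + 18*y^3 - 142*y^2 + 112*y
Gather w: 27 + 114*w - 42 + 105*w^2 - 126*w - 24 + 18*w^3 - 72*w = 18*w^3 + 105*w^2 - 84*w - 39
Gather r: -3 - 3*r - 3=-3*r - 6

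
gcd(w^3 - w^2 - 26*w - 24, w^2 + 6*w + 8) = w + 4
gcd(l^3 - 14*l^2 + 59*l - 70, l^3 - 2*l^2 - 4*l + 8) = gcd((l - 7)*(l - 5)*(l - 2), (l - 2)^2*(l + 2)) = l - 2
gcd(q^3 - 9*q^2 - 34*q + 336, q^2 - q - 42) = q^2 - q - 42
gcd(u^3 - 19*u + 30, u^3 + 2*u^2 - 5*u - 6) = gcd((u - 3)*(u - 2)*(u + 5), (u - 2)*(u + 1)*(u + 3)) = u - 2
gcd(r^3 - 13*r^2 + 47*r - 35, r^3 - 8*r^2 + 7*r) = r^2 - 8*r + 7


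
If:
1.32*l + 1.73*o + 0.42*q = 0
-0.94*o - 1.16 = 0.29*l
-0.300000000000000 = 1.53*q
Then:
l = 2.82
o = -2.10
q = -0.20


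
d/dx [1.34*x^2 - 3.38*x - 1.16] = 2.68*x - 3.38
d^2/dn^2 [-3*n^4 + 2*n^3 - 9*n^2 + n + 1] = -36*n^2 + 12*n - 18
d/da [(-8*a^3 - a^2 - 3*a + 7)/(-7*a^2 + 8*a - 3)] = (56*a^4 - 128*a^3 + 43*a^2 + 104*a - 47)/(49*a^4 - 112*a^3 + 106*a^2 - 48*a + 9)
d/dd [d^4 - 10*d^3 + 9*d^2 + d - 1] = 4*d^3 - 30*d^2 + 18*d + 1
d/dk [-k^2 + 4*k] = 4 - 2*k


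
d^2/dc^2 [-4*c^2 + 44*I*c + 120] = -8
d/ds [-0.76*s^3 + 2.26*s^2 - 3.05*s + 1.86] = -2.28*s^2 + 4.52*s - 3.05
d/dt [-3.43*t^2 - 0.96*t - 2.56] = -6.86*t - 0.96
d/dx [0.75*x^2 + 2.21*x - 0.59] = 1.5*x + 2.21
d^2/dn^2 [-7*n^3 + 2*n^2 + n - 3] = 4 - 42*n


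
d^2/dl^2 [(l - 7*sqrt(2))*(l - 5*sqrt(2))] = 2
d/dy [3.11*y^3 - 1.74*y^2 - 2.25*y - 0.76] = 9.33*y^2 - 3.48*y - 2.25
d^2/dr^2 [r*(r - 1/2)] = 2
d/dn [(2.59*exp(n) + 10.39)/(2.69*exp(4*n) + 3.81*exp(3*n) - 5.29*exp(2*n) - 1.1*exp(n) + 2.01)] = (-20.9013*exp(4*n) - 131.5322*exp(3*n) - 105.0566*exp(2*n) + 109.9262*exp(n) + 16.6349)*exp(n)/(7.2361*exp(8*n) + 20.4978*exp(7*n) - 13.9441*exp(6*n) - 46.2278*exp(5*n) + 30.4159*exp(4*n) + 26.9542*exp(3*n) - 20.0558*exp(2*n) - 4.422*exp(n) + 4.0401)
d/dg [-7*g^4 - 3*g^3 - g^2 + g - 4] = -28*g^3 - 9*g^2 - 2*g + 1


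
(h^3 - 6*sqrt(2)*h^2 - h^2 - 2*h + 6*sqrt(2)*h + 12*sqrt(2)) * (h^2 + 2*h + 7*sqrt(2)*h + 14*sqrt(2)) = h^5 + h^4 + sqrt(2)*h^4 - 88*h^3 + sqrt(2)*h^3 - 88*h^2 - 4*sqrt(2)*h^2 - 4*sqrt(2)*h + 336*h + 336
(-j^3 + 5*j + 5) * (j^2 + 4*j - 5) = -j^5 - 4*j^4 + 10*j^3 + 25*j^2 - 5*j - 25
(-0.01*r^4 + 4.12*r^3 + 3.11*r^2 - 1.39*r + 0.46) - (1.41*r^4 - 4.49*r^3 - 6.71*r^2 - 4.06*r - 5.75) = -1.42*r^4 + 8.61*r^3 + 9.82*r^2 + 2.67*r + 6.21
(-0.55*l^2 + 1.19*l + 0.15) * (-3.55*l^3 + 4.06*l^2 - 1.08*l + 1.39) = 1.9525*l^5 - 6.4575*l^4 + 4.8929*l^3 - 1.4407*l^2 + 1.4921*l + 0.2085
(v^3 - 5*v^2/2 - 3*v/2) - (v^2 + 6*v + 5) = v^3 - 7*v^2/2 - 15*v/2 - 5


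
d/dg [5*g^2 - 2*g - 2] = 10*g - 2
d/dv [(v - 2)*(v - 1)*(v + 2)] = 3*v^2 - 2*v - 4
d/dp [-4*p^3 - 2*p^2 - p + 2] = -12*p^2 - 4*p - 1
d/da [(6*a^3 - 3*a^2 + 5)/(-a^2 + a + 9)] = (-6*a^4 + 12*a^3 + 159*a^2 - 44*a - 5)/(a^4 - 2*a^3 - 17*a^2 + 18*a + 81)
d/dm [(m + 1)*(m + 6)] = 2*m + 7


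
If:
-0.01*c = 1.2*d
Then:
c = -120.0*d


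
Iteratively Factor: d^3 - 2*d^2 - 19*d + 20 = (d + 4)*(d^2 - 6*d + 5) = (d - 5)*(d + 4)*(d - 1)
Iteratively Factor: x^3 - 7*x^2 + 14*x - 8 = (x - 1)*(x^2 - 6*x + 8) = (x - 2)*(x - 1)*(x - 4)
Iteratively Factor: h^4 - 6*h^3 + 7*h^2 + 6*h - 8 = (h - 1)*(h^3 - 5*h^2 + 2*h + 8) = (h - 4)*(h - 1)*(h^2 - h - 2) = (h - 4)*(h - 2)*(h - 1)*(h + 1)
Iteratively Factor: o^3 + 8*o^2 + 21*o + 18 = (o + 2)*(o^2 + 6*o + 9) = (o + 2)*(o + 3)*(o + 3)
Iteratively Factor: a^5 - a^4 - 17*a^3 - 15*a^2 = (a)*(a^4 - a^3 - 17*a^2 - 15*a) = a*(a + 3)*(a^3 - 4*a^2 - 5*a) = a*(a - 5)*(a + 3)*(a^2 + a) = a*(a - 5)*(a + 1)*(a + 3)*(a)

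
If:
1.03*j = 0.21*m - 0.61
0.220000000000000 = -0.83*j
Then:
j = -0.27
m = 1.60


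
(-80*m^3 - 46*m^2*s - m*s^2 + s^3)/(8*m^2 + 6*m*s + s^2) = (-40*m^2 - 3*m*s + s^2)/(4*m + s)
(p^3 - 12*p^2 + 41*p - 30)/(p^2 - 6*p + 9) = (p^3 - 12*p^2 + 41*p - 30)/(p^2 - 6*p + 9)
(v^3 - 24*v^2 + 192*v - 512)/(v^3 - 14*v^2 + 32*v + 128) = (v - 8)/(v + 2)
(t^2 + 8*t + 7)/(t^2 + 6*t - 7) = (t + 1)/(t - 1)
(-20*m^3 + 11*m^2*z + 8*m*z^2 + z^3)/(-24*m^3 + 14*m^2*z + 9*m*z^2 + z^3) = (5*m + z)/(6*m + z)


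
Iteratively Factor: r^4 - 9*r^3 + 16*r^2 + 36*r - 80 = (r - 4)*(r^3 - 5*r^2 - 4*r + 20) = (r - 5)*(r - 4)*(r^2 - 4) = (r - 5)*(r - 4)*(r + 2)*(r - 2)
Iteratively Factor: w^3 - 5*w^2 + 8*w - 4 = (w - 2)*(w^2 - 3*w + 2) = (w - 2)*(w - 1)*(w - 2)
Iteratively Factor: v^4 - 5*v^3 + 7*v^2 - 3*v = (v - 3)*(v^3 - 2*v^2 + v) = (v - 3)*(v - 1)*(v^2 - v) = (v - 3)*(v - 1)^2*(v)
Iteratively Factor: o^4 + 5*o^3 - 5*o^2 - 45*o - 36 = (o + 4)*(o^3 + o^2 - 9*o - 9) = (o + 3)*(o + 4)*(o^2 - 2*o - 3) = (o - 3)*(o + 3)*(o + 4)*(o + 1)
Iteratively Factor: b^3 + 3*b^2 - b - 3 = (b - 1)*(b^2 + 4*b + 3) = (b - 1)*(b + 3)*(b + 1)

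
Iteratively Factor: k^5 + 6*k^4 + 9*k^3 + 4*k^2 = (k + 1)*(k^4 + 5*k^3 + 4*k^2) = k*(k + 1)*(k^3 + 5*k^2 + 4*k) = k^2*(k + 1)*(k^2 + 5*k + 4) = k^2*(k + 1)*(k + 4)*(k + 1)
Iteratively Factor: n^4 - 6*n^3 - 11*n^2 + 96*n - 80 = (n - 1)*(n^3 - 5*n^2 - 16*n + 80) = (n - 5)*(n - 1)*(n^2 - 16) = (n - 5)*(n - 1)*(n + 4)*(n - 4)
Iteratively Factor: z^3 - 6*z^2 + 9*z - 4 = (z - 4)*(z^2 - 2*z + 1) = (z - 4)*(z - 1)*(z - 1)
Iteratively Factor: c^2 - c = (c)*(c - 1)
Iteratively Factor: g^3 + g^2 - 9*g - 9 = (g + 3)*(g^2 - 2*g - 3) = (g - 3)*(g + 3)*(g + 1)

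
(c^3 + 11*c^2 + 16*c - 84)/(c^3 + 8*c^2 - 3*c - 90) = (c^2 + 5*c - 14)/(c^2 + 2*c - 15)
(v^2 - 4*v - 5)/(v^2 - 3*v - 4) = (v - 5)/(v - 4)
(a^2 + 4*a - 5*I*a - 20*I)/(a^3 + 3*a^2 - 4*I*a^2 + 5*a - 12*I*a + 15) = (a + 4)/(a^2 + a*(3 + I) + 3*I)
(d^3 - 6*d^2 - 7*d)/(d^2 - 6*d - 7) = d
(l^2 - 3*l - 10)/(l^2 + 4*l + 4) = (l - 5)/(l + 2)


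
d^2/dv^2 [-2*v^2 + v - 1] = -4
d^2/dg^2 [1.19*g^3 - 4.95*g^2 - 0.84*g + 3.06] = 7.14*g - 9.9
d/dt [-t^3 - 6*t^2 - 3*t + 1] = -3*t^2 - 12*t - 3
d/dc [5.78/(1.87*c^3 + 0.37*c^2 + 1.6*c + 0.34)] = (-32.4258*c^2 - 4.2772*c - 9.248)/(1.87*c^3 + 0.37*c^2 + 1.6*c + 0.34)^2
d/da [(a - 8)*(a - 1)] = 2*a - 9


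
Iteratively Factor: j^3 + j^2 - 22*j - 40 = (j - 5)*(j^2 + 6*j + 8) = (j - 5)*(j + 2)*(j + 4)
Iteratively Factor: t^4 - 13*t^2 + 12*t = (t + 4)*(t^3 - 4*t^2 + 3*t) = (t - 3)*(t + 4)*(t^2 - t) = (t - 3)*(t - 1)*(t + 4)*(t)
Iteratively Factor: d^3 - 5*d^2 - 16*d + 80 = (d + 4)*(d^2 - 9*d + 20) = (d - 5)*(d + 4)*(d - 4)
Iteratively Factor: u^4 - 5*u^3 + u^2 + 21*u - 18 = (u + 2)*(u^3 - 7*u^2 + 15*u - 9) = (u - 3)*(u + 2)*(u^2 - 4*u + 3) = (u - 3)*(u - 1)*(u + 2)*(u - 3)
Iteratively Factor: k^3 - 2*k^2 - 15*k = (k + 3)*(k^2 - 5*k) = (k - 5)*(k + 3)*(k)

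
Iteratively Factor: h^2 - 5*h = (h)*(h - 5)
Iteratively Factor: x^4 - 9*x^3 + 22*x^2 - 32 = (x - 2)*(x^3 - 7*x^2 + 8*x + 16) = (x - 2)*(x + 1)*(x^2 - 8*x + 16) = (x - 4)*(x - 2)*(x + 1)*(x - 4)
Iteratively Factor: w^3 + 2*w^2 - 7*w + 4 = (w - 1)*(w^2 + 3*w - 4) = (w - 1)^2*(w + 4)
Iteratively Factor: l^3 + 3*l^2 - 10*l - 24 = (l - 3)*(l^2 + 6*l + 8) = (l - 3)*(l + 4)*(l + 2)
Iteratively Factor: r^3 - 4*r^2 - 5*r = (r - 5)*(r^2 + r) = (r - 5)*(r + 1)*(r)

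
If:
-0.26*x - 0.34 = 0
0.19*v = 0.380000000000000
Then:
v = 2.00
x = -1.31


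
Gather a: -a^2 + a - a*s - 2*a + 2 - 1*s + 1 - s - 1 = -a^2 + a*(-s - 1) - 2*s + 2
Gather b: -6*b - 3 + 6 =3 - 6*b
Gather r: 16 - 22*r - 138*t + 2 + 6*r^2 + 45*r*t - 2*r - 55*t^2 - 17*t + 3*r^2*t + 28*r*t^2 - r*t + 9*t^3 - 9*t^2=r^2*(3*t + 6) + r*(28*t^2 + 44*t - 24) + 9*t^3 - 64*t^2 - 155*t + 18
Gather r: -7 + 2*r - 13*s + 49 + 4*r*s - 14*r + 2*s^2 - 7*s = r*(4*s - 12) + 2*s^2 - 20*s + 42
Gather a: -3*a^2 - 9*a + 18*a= -3*a^2 + 9*a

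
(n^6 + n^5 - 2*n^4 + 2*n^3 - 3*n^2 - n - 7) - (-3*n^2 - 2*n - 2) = n^6 + n^5 - 2*n^4 + 2*n^3 + n - 5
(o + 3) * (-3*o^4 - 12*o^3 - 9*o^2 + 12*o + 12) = -3*o^5 - 21*o^4 - 45*o^3 - 15*o^2 + 48*o + 36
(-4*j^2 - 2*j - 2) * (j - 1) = -4*j^3 + 2*j^2 + 2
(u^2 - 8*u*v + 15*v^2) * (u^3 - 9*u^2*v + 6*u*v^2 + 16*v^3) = u^5 - 17*u^4*v + 93*u^3*v^2 - 167*u^2*v^3 - 38*u*v^4 + 240*v^5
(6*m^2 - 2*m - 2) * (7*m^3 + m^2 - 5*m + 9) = 42*m^5 - 8*m^4 - 46*m^3 + 62*m^2 - 8*m - 18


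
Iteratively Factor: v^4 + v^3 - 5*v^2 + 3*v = (v - 1)*(v^3 + 2*v^2 - 3*v) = (v - 1)^2*(v^2 + 3*v) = (v - 1)^2*(v + 3)*(v)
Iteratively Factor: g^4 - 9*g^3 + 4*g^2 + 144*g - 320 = (g - 5)*(g^3 - 4*g^2 - 16*g + 64) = (g - 5)*(g - 4)*(g^2 - 16) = (g - 5)*(g - 4)^2*(g + 4)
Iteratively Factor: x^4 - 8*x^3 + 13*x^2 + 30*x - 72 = (x - 3)*(x^3 - 5*x^2 - 2*x + 24) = (x - 3)^2*(x^2 - 2*x - 8) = (x - 3)^2*(x + 2)*(x - 4)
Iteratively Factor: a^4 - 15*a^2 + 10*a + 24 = (a + 4)*(a^3 - 4*a^2 + a + 6) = (a + 1)*(a + 4)*(a^2 - 5*a + 6) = (a - 3)*(a + 1)*(a + 4)*(a - 2)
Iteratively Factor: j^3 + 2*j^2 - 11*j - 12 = (j + 1)*(j^2 + j - 12) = (j + 1)*(j + 4)*(j - 3)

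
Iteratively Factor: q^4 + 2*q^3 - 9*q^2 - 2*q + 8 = (q - 2)*(q^3 + 4*q^2 - q - 4) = (q - 2)*(q + 4)*(q^2 - 1) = (q - 2)*(q - 1)*(q + 4)*(q + 1)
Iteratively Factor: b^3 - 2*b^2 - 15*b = (b)*(b^2 - 2*b - 15) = b*(b - 5)*(b + 3)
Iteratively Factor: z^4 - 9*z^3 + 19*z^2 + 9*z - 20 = (z - 5)*(z^3 - 4*z^2 - z + 4) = (z - 5)*(z - 1)*(z^2 - 3*z - 4) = (z - 5)*(z - 1)*(z + 1)*(z - 4)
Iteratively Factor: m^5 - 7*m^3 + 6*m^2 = (m)*(m^4 - 7*m^2 + 6*m) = m^2*(m^3 - 7*m + 6) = m^2*(m + 3)*(m^2 - 3*m + 2) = m^2*(m - 2)*(m + 3)*(m - 1)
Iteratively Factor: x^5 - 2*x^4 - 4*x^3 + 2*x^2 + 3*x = (x)*(x^4 - 2*x^3 - 4*x^2 + 2*x + 3) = x*(x - 1)*(x^3 - x^2 - 5*x - 3) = x*(x - 3)*(x - 1)*(x^2 + 2*x + 1) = x*(x - 3)*(x - 1)*(x + 1)*(x + 1)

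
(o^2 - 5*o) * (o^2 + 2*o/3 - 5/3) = o^4 - 13*o^3/3 - 5*o^2 + 25*o/3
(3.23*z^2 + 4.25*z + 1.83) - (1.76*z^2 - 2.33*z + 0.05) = 1.47*z^2 + 6.58*z + 1.78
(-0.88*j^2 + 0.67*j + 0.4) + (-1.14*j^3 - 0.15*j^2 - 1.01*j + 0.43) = -1.14*j^3 - 1.03*j^2 - 0.34*j + 0.83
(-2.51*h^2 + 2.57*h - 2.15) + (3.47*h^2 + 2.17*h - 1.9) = 0.96*h^2 + 4.74*h - 4.05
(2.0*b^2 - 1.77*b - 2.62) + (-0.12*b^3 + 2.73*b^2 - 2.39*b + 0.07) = -0.12*b^3 + 4.73*b^2 - 4.16*b - 2.55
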